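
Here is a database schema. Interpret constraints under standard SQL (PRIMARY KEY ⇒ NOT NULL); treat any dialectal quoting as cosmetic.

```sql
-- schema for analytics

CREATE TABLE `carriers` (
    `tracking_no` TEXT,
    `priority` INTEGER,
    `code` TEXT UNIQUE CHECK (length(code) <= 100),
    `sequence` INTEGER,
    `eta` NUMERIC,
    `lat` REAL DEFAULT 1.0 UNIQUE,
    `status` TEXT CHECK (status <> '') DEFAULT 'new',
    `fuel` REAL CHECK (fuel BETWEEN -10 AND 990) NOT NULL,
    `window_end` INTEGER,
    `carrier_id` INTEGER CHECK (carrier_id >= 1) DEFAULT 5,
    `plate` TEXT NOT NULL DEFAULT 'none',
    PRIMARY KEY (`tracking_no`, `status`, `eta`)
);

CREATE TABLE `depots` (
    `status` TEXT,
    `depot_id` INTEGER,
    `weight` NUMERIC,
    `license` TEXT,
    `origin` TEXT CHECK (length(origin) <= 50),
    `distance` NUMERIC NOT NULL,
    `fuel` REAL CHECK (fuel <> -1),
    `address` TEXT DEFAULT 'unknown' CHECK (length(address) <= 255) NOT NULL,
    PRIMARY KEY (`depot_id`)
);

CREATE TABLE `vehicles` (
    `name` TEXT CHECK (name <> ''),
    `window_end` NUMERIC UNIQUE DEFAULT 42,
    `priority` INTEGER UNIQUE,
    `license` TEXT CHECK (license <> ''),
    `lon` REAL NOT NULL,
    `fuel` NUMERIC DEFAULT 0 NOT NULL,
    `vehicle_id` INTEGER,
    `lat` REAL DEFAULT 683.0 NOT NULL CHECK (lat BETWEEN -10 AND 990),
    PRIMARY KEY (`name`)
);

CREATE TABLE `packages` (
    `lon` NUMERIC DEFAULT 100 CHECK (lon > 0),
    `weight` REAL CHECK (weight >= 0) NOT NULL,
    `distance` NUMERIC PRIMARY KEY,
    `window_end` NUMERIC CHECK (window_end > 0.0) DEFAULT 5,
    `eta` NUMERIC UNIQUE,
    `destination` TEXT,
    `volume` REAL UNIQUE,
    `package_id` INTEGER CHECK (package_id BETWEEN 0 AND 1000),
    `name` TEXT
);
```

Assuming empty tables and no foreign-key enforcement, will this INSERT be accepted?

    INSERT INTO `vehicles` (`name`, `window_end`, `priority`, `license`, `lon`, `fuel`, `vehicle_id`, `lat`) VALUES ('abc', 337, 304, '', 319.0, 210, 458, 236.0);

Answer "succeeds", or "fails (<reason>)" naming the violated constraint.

The value '' for license violates CHECK (license <> '').

fails (CHECK on license)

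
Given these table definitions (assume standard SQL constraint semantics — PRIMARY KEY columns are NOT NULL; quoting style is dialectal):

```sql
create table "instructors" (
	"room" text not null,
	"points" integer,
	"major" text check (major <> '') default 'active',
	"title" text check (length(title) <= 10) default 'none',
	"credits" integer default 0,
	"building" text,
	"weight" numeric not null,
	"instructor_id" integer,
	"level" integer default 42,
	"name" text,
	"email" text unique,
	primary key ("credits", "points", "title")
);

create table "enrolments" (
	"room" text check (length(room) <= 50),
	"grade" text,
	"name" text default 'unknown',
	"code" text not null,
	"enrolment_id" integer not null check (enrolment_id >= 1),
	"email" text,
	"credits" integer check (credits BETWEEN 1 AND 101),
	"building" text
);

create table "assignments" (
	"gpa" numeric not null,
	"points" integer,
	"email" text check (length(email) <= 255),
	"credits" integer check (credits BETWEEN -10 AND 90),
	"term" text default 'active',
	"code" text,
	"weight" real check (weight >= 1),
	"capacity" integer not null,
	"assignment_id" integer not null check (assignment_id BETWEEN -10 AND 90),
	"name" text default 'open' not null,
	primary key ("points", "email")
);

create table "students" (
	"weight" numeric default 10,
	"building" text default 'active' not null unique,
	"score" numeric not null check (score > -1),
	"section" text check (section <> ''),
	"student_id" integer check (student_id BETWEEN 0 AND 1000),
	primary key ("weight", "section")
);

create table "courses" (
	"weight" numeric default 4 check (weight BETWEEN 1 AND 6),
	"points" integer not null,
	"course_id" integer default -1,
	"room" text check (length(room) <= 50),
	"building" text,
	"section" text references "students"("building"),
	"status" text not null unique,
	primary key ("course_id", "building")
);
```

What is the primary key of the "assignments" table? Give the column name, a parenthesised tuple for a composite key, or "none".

A table-level PRIMARY KEY clause names 2 columns: points, email.
This is a composite key — the combination is unique, not each column individually.

(points, email)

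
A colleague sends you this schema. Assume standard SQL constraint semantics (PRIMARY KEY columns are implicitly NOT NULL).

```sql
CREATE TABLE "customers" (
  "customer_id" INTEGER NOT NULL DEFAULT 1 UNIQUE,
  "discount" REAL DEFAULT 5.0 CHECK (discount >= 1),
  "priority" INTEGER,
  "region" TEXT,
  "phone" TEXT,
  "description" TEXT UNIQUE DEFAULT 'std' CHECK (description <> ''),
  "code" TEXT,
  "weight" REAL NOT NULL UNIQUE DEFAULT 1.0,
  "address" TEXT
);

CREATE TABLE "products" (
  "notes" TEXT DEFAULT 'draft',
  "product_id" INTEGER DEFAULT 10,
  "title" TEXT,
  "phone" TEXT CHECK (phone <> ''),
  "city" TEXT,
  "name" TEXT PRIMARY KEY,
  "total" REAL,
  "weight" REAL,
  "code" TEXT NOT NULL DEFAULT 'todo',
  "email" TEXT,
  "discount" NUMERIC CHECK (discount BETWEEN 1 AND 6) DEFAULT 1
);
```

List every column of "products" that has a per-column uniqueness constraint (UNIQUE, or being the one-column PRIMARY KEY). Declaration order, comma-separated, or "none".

- notes: no UNIQUE or single-column PK constraint.
- product_id: no UNIQUE or single-column PK constraint.
- title: no UNIQUE or single-column PK constraint.
- phone: no UNIQUE or single-column PK constraint.
- city: no UNIQUE or single-column PK constraint.
- name: single-column PRIMARY KEY → unique.
- total: no UNIQUE or single-column PK constraint.
- weight: no UNIQUE or single-column PK constraint.
- code: no UNIQUE or single-column PK constraint.
- email: no UNIQUE or single-column PK constraint.
- discount: no UNIQUE or single-column PK constraint.

name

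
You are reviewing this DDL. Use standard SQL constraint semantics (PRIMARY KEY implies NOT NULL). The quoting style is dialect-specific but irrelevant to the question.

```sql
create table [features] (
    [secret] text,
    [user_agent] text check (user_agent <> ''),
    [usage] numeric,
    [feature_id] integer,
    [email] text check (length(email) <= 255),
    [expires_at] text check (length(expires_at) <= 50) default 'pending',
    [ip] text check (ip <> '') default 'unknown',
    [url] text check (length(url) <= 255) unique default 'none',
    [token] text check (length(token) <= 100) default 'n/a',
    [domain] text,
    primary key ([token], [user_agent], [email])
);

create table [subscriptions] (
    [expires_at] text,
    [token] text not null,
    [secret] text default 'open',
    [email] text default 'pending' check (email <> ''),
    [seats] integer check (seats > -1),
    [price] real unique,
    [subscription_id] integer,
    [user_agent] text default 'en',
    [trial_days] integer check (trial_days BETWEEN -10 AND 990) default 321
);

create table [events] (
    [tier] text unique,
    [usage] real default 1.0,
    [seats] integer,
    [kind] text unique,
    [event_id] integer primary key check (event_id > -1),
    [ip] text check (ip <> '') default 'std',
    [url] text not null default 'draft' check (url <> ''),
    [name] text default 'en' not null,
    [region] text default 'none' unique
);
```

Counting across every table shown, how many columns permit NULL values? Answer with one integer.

features: 7 nullable (secret, usage, feature_id, expires_at, ip, url, domain — PK (token, user_agent, email) and explicit NOT NULL columns excluded).
subscriptions: 8 nullable (expires_at, secret, email, seats, price, subscription_id, user_agent, trial_days — PK none and explicit NOT NULL columns excluded).
events: 6 nullable (tier, usage, seats, kind, ip, region — PK (event_id) and explicit NOT NULL columns excluded).
Total: 7 + 8 + 6 = 21.

21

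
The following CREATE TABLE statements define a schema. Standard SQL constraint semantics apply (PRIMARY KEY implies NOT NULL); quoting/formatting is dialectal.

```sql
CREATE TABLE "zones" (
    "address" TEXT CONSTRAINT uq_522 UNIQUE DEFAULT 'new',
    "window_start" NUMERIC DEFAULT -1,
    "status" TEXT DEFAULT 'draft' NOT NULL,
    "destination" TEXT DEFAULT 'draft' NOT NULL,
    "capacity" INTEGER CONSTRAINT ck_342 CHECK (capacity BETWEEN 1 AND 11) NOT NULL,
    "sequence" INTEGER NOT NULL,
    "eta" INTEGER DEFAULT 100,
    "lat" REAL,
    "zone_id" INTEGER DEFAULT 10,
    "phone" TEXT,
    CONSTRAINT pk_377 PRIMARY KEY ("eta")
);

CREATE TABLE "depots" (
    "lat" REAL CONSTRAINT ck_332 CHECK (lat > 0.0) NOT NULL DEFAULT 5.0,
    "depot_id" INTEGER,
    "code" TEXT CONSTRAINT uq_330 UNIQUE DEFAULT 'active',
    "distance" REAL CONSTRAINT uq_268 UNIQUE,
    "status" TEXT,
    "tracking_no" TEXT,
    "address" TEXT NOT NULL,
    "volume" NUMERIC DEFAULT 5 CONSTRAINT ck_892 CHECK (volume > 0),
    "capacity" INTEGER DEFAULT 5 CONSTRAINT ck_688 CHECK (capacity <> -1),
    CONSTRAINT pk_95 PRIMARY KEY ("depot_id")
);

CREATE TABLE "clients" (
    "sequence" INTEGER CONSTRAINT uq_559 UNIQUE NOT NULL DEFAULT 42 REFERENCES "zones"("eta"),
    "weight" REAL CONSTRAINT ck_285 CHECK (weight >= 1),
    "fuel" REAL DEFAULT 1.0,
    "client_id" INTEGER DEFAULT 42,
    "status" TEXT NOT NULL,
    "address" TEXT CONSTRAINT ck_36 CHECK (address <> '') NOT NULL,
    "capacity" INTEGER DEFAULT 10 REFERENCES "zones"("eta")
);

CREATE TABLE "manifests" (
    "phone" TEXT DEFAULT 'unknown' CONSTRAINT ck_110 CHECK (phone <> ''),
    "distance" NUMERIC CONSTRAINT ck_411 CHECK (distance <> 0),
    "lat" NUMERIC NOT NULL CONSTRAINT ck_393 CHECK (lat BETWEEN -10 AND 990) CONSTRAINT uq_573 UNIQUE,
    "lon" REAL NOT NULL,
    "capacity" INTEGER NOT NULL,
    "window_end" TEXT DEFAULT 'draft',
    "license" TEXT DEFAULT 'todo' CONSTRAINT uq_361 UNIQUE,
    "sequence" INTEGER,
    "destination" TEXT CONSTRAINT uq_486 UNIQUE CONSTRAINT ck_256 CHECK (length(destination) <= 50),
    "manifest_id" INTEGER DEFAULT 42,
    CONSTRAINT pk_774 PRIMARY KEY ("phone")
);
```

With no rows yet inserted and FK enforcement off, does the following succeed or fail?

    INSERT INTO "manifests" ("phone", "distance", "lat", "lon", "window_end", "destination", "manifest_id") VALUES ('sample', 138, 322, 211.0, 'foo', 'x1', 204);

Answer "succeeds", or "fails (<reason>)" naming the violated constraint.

capacity is omitted from the column list and has no DEFAULT, so it would receive NULL.
But capacity is declared NOT NULL.

fails (NOT NULL on capacity)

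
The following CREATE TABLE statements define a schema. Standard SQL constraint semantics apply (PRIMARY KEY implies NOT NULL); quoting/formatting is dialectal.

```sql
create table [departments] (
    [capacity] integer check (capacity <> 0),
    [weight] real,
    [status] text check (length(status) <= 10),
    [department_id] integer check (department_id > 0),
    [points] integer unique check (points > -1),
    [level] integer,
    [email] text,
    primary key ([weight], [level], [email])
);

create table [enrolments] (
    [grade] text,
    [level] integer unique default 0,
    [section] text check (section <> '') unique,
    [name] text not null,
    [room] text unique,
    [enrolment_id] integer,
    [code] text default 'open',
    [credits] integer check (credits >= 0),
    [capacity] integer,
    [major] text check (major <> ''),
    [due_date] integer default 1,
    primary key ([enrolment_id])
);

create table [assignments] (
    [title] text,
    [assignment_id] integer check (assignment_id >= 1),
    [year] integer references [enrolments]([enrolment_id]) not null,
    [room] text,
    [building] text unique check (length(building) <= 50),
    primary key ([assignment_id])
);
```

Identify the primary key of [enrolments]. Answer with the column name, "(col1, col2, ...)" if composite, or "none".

enrolment_id

enrolment_id is declared PRIMARY KEY as a table-level PRIMARY KEY clause.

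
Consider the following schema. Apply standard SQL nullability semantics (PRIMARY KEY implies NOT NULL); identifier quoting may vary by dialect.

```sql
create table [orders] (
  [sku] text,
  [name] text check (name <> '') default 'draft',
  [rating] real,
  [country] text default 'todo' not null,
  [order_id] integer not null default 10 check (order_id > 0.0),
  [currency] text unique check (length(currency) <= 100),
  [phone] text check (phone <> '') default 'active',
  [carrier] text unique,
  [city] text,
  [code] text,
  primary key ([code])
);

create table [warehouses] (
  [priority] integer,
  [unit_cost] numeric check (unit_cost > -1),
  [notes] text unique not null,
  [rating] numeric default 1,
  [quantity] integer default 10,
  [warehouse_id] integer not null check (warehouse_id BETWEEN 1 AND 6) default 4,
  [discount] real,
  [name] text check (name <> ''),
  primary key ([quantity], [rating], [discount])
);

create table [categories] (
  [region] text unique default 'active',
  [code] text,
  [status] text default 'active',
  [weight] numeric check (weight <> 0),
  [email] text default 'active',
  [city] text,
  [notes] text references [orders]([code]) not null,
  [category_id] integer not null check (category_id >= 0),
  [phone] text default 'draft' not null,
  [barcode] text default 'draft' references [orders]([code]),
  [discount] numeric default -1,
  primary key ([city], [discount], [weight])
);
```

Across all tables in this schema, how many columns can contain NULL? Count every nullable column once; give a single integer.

15

orders: 7 nullable (sku, name, rating, currency, phone, carrier, city — PK (code) and explicit NOT NULL columns excluded).
warehouses: 3 nullable (priority, unit_cost, name — PK (quantity, rating, discount) and explicit NOT NULL columns excluded).
categories: 5 nullable (region, code, status, email, barcode — PK (city, discount, weight) and explicit NOT NULL columns excluded).
Total: 7 + 3 + 5 = 15.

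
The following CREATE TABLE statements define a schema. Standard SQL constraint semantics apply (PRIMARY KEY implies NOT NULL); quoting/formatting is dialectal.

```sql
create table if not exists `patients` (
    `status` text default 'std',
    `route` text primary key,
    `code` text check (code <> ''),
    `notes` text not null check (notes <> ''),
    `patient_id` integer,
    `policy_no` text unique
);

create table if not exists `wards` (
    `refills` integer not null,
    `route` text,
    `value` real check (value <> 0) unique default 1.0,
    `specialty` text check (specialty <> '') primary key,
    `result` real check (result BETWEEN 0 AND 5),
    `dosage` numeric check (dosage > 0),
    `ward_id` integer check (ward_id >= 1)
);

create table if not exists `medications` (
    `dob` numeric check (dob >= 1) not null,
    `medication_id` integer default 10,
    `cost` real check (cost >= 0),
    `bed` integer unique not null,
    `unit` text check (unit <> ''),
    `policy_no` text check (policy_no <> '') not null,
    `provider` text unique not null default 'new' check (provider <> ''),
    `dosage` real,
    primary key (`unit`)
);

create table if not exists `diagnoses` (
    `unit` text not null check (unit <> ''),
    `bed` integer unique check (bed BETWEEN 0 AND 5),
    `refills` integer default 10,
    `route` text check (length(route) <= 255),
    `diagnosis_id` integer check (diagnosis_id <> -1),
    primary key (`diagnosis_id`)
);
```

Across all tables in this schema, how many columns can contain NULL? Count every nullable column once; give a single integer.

patients: 4 nullable (status, code, patient_id, policy_no — PK (route) and explicit NOT NULL columns excluded).
wards: 5 nullable (route, value, result, dosage, ward_id — PK (specialty) and explicit NOT NULL columns excluded).
medications: 3 nullable (medication_id, cost, dosage — PK (unit) and explicit NOT NULL columns excluded).
diagnoses: 3 nullable (bed, refills, route — PK (diagnosis_id) and explicit NOT NULL columns excluded).
Total: 4 + 5 + 3 + 3 = 15.

15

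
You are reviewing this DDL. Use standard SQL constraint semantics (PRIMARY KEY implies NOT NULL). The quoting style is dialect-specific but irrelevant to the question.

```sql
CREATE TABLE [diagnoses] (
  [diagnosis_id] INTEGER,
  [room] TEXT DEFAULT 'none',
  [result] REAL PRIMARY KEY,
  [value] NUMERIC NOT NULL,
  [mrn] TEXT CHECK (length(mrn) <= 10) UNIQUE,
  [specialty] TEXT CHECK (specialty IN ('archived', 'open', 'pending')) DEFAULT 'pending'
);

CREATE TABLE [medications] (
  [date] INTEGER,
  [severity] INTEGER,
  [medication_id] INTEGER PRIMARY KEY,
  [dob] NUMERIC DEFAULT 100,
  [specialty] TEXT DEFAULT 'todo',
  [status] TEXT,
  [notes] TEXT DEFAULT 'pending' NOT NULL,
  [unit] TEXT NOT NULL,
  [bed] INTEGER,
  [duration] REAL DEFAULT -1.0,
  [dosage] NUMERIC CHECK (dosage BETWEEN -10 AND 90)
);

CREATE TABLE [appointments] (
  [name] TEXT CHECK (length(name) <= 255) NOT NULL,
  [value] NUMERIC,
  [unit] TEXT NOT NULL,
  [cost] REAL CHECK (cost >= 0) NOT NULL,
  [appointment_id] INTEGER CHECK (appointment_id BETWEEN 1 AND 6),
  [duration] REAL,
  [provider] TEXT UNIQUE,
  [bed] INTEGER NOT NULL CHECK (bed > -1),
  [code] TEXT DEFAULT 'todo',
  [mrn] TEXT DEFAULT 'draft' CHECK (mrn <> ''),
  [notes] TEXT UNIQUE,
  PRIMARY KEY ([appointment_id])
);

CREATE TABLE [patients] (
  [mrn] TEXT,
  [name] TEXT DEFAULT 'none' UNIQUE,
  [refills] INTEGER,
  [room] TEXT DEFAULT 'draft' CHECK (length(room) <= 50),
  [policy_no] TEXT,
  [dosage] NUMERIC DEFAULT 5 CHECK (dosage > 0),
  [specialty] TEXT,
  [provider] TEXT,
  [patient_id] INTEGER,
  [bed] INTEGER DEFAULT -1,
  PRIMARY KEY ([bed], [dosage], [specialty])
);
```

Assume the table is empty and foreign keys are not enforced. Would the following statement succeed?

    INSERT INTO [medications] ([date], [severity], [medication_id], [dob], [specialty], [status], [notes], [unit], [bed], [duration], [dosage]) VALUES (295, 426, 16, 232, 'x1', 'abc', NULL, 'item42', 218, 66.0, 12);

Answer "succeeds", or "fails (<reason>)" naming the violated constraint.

notes is explicitly set to NULL, but notes is declared NOT NULL.

fails (NOT NULL on notes)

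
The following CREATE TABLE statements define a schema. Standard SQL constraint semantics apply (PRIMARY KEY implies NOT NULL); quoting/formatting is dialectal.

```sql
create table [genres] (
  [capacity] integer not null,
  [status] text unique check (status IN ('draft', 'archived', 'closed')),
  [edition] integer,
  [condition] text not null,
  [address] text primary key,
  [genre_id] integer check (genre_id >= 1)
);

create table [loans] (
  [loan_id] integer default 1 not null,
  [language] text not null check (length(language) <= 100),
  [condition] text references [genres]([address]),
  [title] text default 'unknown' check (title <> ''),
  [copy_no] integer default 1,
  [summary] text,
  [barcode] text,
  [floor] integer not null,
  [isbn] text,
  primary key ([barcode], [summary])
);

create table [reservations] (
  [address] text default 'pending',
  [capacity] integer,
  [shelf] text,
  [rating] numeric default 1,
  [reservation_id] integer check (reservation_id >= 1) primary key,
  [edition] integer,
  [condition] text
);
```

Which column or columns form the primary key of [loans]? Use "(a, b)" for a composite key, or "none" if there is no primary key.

(barcode, summary)

A table-level PRIMARY KEY clause names 2 columns: barcode, summary.
This is a composite key — the combination is unique, not each column individually.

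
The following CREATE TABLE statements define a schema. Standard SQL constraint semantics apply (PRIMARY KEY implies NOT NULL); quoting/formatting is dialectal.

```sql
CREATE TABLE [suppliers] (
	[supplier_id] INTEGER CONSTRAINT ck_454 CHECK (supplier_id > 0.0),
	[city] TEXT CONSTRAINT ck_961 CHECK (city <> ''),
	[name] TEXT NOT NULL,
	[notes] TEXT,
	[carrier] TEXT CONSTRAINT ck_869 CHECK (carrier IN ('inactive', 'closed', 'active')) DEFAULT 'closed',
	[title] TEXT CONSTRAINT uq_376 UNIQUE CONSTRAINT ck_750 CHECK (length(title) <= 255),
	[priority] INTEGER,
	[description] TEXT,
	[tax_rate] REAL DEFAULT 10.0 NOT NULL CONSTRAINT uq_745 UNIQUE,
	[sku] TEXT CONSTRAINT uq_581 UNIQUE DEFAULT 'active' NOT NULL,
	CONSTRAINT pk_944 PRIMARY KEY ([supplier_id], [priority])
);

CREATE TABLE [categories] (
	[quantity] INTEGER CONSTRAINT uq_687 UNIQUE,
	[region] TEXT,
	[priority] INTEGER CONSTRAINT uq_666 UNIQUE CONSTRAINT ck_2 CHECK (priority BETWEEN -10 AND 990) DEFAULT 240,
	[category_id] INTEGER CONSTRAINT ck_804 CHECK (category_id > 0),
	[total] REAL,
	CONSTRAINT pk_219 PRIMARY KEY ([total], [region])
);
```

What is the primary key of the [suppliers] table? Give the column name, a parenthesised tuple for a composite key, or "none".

(supplier_id, priority)

A table-level PRIMARY KEY clause names 2 columns: supplier_id, priority.
This is a composite key — the combination is unique, not each column individually.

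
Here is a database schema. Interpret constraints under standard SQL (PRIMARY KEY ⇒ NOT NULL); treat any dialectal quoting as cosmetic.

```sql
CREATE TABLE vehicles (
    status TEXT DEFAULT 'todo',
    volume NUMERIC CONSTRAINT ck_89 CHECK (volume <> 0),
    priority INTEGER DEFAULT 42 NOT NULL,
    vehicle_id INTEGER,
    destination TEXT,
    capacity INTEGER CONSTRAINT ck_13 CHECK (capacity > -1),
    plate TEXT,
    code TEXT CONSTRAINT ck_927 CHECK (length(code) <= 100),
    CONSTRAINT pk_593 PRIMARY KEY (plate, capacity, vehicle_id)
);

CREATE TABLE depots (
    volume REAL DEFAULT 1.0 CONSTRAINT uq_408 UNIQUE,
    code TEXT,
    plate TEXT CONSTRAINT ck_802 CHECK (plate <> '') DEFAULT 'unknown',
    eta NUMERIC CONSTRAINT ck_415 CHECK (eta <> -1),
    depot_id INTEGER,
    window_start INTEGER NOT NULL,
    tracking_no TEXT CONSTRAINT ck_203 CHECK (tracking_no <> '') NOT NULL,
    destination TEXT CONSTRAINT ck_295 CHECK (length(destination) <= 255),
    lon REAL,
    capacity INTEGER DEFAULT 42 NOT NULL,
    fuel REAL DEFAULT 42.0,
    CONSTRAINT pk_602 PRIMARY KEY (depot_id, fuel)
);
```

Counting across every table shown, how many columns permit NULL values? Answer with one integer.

vehicles: 4 nullable (status, volume, destination, code — PK (plate, capacity, vehicle_id) and explicit NOT NULL columns excluded).
depots: 6 nullable (volume, code, plate, eta, destination, lon — PK (depot_id, fuel) and explicit NOT NULL columns excluded).
Total: 4 + 6 = 10.

10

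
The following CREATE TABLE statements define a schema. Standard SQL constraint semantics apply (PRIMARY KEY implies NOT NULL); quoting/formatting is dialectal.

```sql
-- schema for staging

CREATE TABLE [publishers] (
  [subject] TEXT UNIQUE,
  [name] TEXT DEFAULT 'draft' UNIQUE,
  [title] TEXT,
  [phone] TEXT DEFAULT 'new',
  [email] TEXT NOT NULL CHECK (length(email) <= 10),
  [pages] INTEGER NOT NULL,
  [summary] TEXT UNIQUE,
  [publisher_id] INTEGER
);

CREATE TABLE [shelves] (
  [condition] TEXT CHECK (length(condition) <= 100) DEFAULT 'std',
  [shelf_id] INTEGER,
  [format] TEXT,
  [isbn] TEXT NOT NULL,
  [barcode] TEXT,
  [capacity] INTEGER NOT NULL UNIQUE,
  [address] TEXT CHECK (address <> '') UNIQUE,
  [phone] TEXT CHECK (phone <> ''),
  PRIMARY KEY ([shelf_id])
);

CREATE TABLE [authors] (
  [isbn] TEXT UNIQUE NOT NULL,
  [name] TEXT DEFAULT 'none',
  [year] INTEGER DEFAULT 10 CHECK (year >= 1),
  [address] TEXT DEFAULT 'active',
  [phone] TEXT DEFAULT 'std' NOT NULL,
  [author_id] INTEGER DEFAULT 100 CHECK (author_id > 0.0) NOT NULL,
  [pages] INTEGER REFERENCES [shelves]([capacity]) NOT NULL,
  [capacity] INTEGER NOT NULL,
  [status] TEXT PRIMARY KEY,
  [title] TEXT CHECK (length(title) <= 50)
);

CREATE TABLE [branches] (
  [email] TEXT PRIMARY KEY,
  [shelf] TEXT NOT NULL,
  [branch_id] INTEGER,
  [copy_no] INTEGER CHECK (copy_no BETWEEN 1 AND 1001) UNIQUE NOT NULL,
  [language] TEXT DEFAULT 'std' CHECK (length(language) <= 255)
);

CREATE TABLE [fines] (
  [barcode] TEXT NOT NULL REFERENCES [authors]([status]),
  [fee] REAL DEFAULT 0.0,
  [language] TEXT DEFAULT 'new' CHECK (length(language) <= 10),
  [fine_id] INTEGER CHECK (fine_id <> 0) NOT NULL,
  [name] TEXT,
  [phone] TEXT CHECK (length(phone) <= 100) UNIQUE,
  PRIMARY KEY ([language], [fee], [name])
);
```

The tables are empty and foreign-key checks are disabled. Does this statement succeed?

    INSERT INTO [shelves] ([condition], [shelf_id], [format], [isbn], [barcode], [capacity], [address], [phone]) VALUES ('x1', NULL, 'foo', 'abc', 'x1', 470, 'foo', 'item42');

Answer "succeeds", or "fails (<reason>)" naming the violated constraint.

fails (NOT NULL on shelf_id)

shelf_id is explicitly set to NULL, but shelf_id is part of the PRIMARY KEY (implied NOT NULL).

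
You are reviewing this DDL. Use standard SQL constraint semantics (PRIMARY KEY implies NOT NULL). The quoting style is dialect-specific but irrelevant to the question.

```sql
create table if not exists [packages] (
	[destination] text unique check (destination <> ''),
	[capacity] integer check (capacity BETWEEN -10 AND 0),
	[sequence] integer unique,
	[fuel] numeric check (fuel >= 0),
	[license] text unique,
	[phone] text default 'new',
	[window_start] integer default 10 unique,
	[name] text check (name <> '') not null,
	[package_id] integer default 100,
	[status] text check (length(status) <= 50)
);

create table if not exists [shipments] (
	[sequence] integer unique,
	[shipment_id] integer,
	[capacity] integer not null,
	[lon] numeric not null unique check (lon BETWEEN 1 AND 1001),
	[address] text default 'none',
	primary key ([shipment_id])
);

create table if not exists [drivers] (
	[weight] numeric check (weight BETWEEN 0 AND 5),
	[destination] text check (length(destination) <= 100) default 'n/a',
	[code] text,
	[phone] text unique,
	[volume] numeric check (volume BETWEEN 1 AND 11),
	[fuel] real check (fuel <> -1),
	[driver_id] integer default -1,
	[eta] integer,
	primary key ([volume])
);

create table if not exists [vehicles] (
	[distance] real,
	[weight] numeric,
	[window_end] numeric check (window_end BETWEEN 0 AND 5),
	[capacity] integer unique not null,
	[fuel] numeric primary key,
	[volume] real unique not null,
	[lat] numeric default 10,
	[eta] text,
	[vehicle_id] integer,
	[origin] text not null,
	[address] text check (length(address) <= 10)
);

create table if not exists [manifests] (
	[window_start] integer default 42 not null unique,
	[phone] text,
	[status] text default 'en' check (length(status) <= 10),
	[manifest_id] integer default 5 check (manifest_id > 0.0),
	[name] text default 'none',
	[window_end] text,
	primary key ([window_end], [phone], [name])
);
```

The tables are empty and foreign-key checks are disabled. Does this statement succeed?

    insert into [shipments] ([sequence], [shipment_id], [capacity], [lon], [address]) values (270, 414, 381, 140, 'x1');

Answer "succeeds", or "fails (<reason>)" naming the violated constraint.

NOT NULL columns: capacity is supplied; lon is supplied; shipment_id is supplied.
CHECK constraints: 140 satisfies (lon BETWEEN 1 AND 1001).
No constraint is violated.

succeeds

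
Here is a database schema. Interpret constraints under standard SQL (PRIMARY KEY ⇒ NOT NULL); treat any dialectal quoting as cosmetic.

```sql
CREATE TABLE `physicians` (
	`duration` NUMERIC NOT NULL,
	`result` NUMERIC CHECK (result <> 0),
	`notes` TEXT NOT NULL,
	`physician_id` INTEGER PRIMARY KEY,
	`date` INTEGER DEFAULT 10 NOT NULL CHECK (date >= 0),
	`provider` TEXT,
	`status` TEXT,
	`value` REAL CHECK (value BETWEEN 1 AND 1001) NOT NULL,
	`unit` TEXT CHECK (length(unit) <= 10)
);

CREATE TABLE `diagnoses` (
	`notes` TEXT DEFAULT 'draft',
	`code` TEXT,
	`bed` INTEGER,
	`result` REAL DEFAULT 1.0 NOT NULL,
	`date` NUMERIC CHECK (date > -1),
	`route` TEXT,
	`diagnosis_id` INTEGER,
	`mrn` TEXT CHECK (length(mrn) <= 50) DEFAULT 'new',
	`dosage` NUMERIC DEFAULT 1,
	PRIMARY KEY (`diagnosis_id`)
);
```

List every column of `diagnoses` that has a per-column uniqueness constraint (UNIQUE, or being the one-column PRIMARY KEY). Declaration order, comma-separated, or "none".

- notes: no UNIQUE or single-column PK constraint.
- code: no UNIQUE or single-column PK constraint.
- bed: no UNIQUE or single-column PK constraint.
- result: no UNIQUE or single-column PK constraint.
- date: no UNIQUE or single-column PK constraint.
- route: no UNIQUE or single-column PK constraint.
- diagnosis_id: single-column PRIMARY KEY → unique.
- mrn: no UNIQUE or single-column PK constraint.
- dosage: no UNIQUE or single-column PK constraint.

diagnosis_id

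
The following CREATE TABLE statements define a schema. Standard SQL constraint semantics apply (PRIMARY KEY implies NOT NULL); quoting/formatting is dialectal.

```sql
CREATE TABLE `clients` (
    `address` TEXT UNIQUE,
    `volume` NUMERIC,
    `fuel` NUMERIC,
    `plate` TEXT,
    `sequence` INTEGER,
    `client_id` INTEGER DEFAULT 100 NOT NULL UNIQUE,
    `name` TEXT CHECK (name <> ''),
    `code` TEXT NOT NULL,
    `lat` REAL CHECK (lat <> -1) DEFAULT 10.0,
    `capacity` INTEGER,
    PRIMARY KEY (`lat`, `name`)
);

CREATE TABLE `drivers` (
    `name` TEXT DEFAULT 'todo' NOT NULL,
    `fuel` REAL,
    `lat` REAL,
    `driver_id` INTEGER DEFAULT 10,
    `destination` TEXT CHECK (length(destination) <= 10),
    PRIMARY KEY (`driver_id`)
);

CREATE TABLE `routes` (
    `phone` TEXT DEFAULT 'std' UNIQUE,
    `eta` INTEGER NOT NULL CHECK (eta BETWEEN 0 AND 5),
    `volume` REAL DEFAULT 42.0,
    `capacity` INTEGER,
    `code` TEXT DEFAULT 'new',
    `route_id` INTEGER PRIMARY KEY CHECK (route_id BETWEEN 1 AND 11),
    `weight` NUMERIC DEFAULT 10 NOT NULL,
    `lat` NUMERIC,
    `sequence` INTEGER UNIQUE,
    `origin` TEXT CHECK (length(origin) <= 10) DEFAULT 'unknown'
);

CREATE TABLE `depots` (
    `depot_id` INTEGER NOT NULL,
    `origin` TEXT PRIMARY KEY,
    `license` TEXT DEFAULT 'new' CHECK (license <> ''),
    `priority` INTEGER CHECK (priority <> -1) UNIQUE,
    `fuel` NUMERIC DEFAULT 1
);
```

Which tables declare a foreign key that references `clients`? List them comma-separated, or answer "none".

none

No REFERENCES clause anywhere in the schema names clients.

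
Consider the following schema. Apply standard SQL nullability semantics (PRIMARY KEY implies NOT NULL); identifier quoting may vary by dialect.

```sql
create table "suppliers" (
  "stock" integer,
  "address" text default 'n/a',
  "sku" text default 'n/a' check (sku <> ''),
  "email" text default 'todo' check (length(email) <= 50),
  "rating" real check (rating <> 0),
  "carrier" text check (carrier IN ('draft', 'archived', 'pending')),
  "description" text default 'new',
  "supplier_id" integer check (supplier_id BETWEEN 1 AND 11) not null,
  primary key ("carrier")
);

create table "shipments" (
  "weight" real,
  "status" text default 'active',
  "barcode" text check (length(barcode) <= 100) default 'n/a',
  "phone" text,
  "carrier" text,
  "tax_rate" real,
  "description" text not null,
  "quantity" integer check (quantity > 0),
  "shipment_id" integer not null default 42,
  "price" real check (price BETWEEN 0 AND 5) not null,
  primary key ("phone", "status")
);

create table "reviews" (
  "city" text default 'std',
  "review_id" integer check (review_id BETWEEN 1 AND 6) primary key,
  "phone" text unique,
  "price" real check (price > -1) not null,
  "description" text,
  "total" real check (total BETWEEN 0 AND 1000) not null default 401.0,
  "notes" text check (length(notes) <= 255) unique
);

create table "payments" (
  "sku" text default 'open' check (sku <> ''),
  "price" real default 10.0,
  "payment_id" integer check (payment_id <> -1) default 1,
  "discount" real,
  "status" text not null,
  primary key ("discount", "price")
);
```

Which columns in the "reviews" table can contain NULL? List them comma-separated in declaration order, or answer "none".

city, phone, description, notes

- city: DEFAULT only fills an omitted column; an explicit NULL is still allowed → nullable.
- review_id: part of the PRIMARY KEY, which implies NOT NULL → not nullable.
- phone: UNIQUE does not imply NOT NULL → nullable.
- price: declared NOT NULL → not nullable.
- description: no NOT NULL constraint applies → nullable.
- total: declared NOT NULL → not nullable.
- notes: CHECK does not forbid NULL (a CHECK constraint passes when its expression is NULL) → nullable.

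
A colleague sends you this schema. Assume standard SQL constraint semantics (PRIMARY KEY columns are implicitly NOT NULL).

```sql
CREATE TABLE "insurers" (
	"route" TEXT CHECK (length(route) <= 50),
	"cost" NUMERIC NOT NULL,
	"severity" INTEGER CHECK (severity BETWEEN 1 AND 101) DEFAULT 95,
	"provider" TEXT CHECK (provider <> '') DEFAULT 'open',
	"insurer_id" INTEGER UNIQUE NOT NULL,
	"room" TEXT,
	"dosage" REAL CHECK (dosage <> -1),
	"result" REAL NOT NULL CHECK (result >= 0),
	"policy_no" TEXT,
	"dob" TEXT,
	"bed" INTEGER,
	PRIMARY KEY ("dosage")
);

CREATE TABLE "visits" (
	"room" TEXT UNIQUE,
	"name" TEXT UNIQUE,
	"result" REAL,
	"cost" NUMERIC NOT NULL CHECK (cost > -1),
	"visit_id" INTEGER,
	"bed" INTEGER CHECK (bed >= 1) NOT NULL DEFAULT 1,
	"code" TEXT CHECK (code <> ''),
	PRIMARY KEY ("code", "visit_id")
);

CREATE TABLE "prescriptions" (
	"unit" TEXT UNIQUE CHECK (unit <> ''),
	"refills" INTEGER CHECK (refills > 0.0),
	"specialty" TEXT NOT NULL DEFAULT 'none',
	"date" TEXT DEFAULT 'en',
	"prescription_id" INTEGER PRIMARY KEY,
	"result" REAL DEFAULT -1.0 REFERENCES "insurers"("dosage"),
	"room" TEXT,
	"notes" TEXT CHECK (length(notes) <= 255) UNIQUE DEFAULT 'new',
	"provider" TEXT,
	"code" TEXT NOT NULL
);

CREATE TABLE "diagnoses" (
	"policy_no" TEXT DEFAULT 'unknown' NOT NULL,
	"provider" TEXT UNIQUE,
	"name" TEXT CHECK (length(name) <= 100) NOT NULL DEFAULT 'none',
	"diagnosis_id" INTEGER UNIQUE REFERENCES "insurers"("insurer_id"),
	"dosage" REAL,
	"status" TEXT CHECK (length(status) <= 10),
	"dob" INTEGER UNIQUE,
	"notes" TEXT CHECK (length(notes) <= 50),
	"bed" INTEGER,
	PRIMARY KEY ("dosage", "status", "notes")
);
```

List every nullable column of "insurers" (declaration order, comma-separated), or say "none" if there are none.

route, severity, provider, room, policy_no, dob, bed

- route: CHECK does not forbid NULL (a CHECK constraint passes when its expression is NULL) → nullable.
- cost: declared NOT NULL → not nullable.
- severity: CHECK does not forbid NULL (a CHECK constraint passes when its expression is NULL) → nullable.
- provider: CHECK does not forbid NULL (a CHECK constraint passes when its expression is NULL) → nullable.
- insurer_id: declared NOT NULL → not nullable.
- room: no NOT NULL constraint applies → nullable.
- dosage: part of the PRIMARY KEY, which implies NOT NULL → not nullable.
- result: declared NOT NULL → not nullable.
- policy_no: no NOT NULL constraint applies → nullable.
- dob: no NOT NULL constraint applies → nullable.
- bed: no NOT NULL constraint applies → nullable.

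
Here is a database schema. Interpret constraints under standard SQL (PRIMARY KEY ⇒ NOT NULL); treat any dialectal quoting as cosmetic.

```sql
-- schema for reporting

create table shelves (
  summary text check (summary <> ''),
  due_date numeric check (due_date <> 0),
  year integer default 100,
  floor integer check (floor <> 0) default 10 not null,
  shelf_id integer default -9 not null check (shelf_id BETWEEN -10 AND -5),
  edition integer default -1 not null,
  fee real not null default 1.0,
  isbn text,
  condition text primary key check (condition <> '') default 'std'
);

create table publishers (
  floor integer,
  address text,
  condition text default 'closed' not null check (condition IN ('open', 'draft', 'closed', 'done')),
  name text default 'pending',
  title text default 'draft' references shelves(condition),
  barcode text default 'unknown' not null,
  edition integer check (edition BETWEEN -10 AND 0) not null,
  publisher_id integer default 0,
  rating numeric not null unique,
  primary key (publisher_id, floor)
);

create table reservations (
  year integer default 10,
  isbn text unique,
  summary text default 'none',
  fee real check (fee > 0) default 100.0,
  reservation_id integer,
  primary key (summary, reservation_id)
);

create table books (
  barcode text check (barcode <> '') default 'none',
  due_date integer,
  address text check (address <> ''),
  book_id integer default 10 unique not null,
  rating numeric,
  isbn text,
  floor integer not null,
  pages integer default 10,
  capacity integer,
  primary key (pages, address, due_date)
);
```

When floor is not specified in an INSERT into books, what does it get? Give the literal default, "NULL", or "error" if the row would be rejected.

error

floor has no DEFAULT clause.
Omitting it would insert NULL, but it is declared NOT NULL, so the INSERT fails.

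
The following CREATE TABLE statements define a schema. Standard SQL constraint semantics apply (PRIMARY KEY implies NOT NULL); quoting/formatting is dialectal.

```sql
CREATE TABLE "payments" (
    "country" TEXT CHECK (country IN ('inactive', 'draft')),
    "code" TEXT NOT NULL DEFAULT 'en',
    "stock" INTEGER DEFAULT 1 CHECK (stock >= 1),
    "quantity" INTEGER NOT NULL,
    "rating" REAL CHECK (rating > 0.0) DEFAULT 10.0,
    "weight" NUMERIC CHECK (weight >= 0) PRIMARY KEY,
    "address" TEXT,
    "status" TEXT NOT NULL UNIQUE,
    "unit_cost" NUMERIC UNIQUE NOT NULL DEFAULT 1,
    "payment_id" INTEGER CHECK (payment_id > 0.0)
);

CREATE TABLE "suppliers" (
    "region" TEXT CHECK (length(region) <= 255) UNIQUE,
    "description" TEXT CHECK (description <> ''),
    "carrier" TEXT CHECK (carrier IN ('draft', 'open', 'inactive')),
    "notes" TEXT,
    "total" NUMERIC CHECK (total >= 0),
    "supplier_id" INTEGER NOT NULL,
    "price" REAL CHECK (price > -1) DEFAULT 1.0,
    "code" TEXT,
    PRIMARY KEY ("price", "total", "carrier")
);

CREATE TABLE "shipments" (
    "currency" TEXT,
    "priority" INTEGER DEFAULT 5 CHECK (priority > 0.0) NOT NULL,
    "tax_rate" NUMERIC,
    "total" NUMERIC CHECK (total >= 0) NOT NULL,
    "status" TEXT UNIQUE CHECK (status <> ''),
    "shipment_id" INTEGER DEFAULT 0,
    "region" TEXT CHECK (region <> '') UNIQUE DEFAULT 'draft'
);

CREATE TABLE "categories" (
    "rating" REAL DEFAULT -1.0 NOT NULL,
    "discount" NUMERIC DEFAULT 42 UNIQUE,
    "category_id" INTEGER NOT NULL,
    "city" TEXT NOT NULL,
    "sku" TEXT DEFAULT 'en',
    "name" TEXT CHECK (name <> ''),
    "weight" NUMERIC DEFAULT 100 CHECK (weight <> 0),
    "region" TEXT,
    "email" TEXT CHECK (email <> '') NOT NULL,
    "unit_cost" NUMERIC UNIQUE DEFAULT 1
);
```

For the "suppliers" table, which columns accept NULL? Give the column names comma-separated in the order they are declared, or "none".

- region: CHECK does not forbid NULL (a CHECK constraint passes when its expression is NULL) → nullable.
- description: CHECK does not forbid NULL (a CHECK constraint passes when its expression is NULL) → nullable.
- carrier: part of the PRIMARY KEY, which implies NOT NULL → not nullable.
- notes: no NOT NULL constraint applies → nullable.
- total: part of the PRIMARY KEY, which implies NOT NULL → not nullable.
- supplier_id: declared NOT NULL → not nullable.
- price: part of the PRIMARY KEY, which implies NOT NULL → not nullable.
- code: no NOT NULL constraint applies → nullable.

region, description, notes, code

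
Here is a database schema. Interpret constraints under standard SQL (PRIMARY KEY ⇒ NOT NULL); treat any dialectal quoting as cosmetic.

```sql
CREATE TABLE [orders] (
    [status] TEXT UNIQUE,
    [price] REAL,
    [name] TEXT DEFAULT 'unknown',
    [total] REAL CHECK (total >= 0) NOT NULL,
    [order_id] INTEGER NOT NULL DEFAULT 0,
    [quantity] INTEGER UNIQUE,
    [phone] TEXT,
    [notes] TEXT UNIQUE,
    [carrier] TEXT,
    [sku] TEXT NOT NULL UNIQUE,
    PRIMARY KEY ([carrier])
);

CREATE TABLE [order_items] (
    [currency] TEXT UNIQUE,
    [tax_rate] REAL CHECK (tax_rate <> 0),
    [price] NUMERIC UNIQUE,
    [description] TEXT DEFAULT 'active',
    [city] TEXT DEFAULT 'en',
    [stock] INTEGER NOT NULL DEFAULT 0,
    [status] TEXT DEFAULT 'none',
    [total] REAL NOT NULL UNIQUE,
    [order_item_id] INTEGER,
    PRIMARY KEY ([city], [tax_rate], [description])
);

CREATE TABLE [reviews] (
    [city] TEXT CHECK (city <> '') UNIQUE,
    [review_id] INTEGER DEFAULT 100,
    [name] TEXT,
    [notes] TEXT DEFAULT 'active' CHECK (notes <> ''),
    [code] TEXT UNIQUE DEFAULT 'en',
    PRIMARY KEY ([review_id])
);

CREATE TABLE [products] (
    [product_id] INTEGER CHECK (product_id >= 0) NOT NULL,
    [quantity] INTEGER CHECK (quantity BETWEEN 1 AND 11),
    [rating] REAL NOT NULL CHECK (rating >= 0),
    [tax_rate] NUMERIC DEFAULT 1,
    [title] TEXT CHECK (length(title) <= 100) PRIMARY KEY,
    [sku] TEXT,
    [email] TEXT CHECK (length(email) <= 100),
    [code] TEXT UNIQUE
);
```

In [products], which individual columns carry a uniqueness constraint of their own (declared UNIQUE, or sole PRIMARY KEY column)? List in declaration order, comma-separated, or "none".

title, code

- product_id: no UNIQUE or single-column PK constraint.
- quantity: no UNIQUE or single-column PK constraint.
- rating: no UNIQUE or single-column PK constraint.
- tax_rate: no UNIQUE or single-column PK constraint.
- title: single-column PRIMARY KEY → unique.
- sku: no UNIQUE or single-column PK constraint.
- email: no UNIQUE or single-column PK constraint.
- code: declared UNIQUE → unique.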